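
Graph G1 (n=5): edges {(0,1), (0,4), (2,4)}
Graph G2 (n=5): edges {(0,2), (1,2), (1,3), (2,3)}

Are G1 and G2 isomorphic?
No, not isomorphic

The graphs are NOT isomorphic.

Counting triangles (3-cliques): G1 has 0, G2 has 1.
Triangle count is an isomorphism invariant, so differing triangle counts rule out isomorphism.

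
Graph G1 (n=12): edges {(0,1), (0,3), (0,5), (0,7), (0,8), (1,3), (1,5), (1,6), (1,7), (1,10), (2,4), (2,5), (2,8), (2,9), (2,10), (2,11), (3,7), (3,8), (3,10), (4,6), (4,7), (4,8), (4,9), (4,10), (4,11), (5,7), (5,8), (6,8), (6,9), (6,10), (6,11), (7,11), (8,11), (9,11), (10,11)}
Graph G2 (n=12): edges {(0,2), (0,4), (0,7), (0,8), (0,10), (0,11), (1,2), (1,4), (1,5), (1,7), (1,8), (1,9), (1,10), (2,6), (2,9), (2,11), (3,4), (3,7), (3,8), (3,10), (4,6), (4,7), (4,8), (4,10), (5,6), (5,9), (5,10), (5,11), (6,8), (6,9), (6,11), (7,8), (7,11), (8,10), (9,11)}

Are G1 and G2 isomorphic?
Yes, isomorphic

The graphs are isomorphic.
One valid mapping φ: V(G1) → V(G2): 0→9, 1→11, 2→10, 3→2, 4→8, 5→5, 6→7, 7→6, 8→1, 9→3, 10→0, 11→4

Verify φ preserves adjacency — for each edge of G1, its image is an edge of G2:
  (0,1) → (φ(0),φ(1)) = (9,11) ∈ E(G2) ✓
  (0,3) → (φ(0),φ(3)) = (2,9) ∈ E(G2) ✓
  (0,5) → (φ(0),φ(5)) = (5,9) ∈ E(G2) ✓
  (0,7) → (φ(0),φ(7)) = (6,9) ∈ E(G2) ✓
  (0,8) → (φ(0),φ(8)) = (1,9) ∈ E(G2) ✓
  (1,3) → (φ(1),φ(3)) = (2,11) ∈ E(G2) ✓
  (1,5) → (φ(1),φ(5)) = (5,11) ∈ E(G2) ✓
  (1,6) → (φ(1),φ(6)) = (7,11) ∈ E(G2) ✓
  (1,7) → (φ(1),φ(7)) = (6,11) ∈ E(G2) ✓
  (1,10) → (φ(1),φ(10)) = (0,11) ∈ E(G2) ✓
  (2,4) → (φ(2),φ(4)) = (8,10) ∈ E(G2) ✓
  (2,5) → (φ(2),φ(5)) = (5,10) ∈ E(G2) ✓
  (2,8) → (φ(2),φ(8)) = (1,10) ∈ E(G2) ✓
  (2,9) → (φ(2),φ(9)) = (3,10) ∈ E(G2) ✓
  (2,10) → (φ(2),φ(10)) = (0,10) ∈ E(G2) ✓
  (2,11) → (φ(2),φ(11)) = (4,10) ∈ E(G2) ✓
  (3,7) → (φ(3),φ(7)) = (2,6) ∈ E(G2) ✓
  (3,8) → (φ(3),φ(8)) = (1,2) ∈ E(G2) ✓
  (3,10) → (φ(3),φ(10)) = (0,2) ∈ E(G2) ✓
  (4,6) → (φ(4),φ(6)) = (7,8) ∈ E(G2) ✓
  (4,7) → (φ(4),φ(7)) = (6,8) ∈ E(G2) ✓
  (4,8) → (φ(4),φ(8)) = (1,8) ∈ E(G2) ✓
  (4,9) → (φ(4),φ(9)) = (3,8) ∈ E(G2) ✓
  (4,10) → (φ(4),φ(10)) = (0,8) ∈ E(G2) ✓
  (4,11) → (φ(4),φ(11)) = (4,8) ∈ E(G2) ✓
  (5,7) → (φ(5),φ(7)) = (5,6) ∈ E(G2) ✓
  (5,8) → (φ(5),φ(8)) = (1,5) ∈ E(G2) ✓
  (6,8) → (φ(6),φ(8)) = (1,7) ∈ E(G2) ✓
  (6,9) → (φ(6),φ(9)) = (3,7) ∈ E(G2) ✓
  (6,10) → (φ(6),φ(10)) = (0,7) ∈ E(G2) ✓
  (6,11) → (φ(6),φ(11)) = (4,7) ∈ E(G2) ✓
  (7,11) → (φ(7),φ(11)) = (4,6) ∈ E(G2) ✓
  (8,11) → (φ(8),φ(11)) = (1,4) ∈ E(G2) ✓
  (9,11) → (φ(9),φ(11)) = (3,4) ∈ E(G2) ✓
  (10,11) → (φ(10),φ(11)) = (0,4) ∈ E(G2) ✓
All 35 edges of G1 map to edges of G2, and |E(G1)| = |E(G2)| = 35, so φ is a bijection on edges as well as vertices. Hence G1 ≅ G2.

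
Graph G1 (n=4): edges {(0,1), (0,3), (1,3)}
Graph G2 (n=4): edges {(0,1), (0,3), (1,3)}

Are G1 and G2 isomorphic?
Yes, isomorphic

The graphs are isomorphic.
One valid mapping φ: V(G1) → V(G2): 0→0, 1→3, 2→2, 3→1

Verify φ preserves adjacency — for each edge of G1, its image is an edge of G2:
  (0,1) → (φ(0),φ(1)) = (0,3) ∈ E(G2) ✓
  (0,3) → (φ(0),φ(3)) = (0,1) ∈ E(G2) ✓
  (1,3) → (φ(1),φ(3)) = (1,3) ∈ E(G2) ✓
All 3 edges of G1 map to edges of G2, and |E(G1)| = |E(G2)| = 3, so φ is a bijection on edges as well as vertices. Hence G1 ≅ G2.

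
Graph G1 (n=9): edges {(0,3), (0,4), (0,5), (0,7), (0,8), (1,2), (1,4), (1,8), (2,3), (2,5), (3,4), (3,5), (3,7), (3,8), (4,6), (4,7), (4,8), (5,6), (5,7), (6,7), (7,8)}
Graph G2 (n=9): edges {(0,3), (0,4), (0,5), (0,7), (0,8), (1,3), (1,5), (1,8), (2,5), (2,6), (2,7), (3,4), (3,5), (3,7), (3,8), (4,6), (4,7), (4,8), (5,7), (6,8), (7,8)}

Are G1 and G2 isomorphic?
Yes, isomorphic

The graphs are isomorphic.
One valid mapping φ: V(G1) → V(G2): 0→0, 1→6, 2→2, 3→7, 4→8, 5→5, 6→1, 7→3, 8→4

Verify φ preserves adjacency — for each edge of G1, its image is an edge of G2:
  (0,3) → (φ(0),φ(3)) = (0,7) ∈ E(G2) ✓
  (0,4) → (φ(0),φ(4)) = (0,8) ∈ E(G2) ✓
  (0,5) → (φ(0),φ(5)) = (0,5) ∈ E(G2) ✓
  (0,7) → (φ(0),φ(7)) = (0,3) ∈ E(G2) ✓
  (0,8) → (φ(0),φ(8)) = (0,4) ∈ E(G2) ✓
  (1,2) → (φ(1),φ(2)) = (2,6) ∈ E(G2) ✓
  (1,4) → (φ(1),φ(4)) = (6,8) ∈ E(G2) ✓
  (1,8) → (φ(1),φ(8)) = (4,6) ∈ E(G2) ✓
  (2,3) → (φ(2),φ(3)) = (2,7) ∈ E(G2) ✓
  (2,5) → (φ(2),φ(5)) = (2,5) ∈ E(G2) ✓
  (3,4) → (φ(3),φ(4)) = (7,8) ∈ E(G2) ✓
  (3,5) → (φ(3),φ(5)) = (5,7) ∈ E(G2) ✓
  (3,7) → (φ(3),φ(7)) = (3,7) ∈ E(G2) ✓
  (3,8) → (φ(3),φ(8)) = (4,7) ∈ E(G2) ✓
  (4,6) → (φ(4),φ(6)) = (1,8) ∈ E(G2) ✓
  (4,7) → (φ(4),φ(7)) = (3,8) ∈ E(G2) ✓
  (4,8) → (φ(4),φ(8)) = (4,8) ∈ E(G2) ✓
  (5,6) → (φ(5),φ(6)) = (1,5) ∈ E(G2) ✓
  (5,7) → (φ(5),φ(7)) = (3,5) ∈ E(G2) ✓
  (6,7) → (φ(6),φ(7)) = (1,3) ∈ E(G2) ✓
  (7,8) → (φ(7),φ(8)) = (3,4) ∈ E(G2) ✓
All 21 edges of G1 map to edges of G2, and |E(G1)| = |E(G2)| = 21, so φ is a bijection on edges as well as vertices. Hence G1 ≅ G2.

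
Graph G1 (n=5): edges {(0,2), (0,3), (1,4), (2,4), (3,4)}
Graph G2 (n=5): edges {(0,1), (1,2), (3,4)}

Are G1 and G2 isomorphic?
No, not isomorphic

The graphs are NOT isomorphic.

Connected components of G1: 1 component(s) with vertex sets [[0, 1, 2, 3, 4]], sizes [5].
Connected components of G2: 2 component(s) with vertex sets [[3, 4], [0, 1, 2]], sizes [2, 3].
The number of connected components (and the multiset of component sizes) is an isomorphism invariant — an isomorphism maps each component of G1 bijectively onto a component of G2. Since G1 has 1 component(s) and G2 has 2, they cannot be isomorphic.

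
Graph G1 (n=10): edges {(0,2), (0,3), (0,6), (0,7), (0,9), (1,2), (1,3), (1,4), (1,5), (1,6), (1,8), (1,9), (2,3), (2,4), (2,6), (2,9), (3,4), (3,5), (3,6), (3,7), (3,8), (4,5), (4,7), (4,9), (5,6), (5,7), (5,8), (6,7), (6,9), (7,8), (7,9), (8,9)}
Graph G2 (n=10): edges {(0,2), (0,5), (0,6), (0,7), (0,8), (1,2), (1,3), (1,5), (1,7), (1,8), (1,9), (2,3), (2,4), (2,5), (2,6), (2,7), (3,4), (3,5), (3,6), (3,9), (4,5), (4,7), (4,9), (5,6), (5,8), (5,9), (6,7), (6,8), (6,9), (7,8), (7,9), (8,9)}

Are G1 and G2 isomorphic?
Yes, isomorphic

The graphs are isomorphic.
One valid mapping φ: V(G1) → V(G2): 0→0, 1→9, 2→8, 3→5, 4→1, 5→3, 6→6, 7→2, 8→4, 9→7

Verify φ preserves adjacency — for each edge of G1, its image is an edge of G2:
  (0,2) → (φ(0),φ(2)) = (0,8) ∈ E(G2) ✓
  (0,3) → (φ(0),φ(3)) = (0,5) ∈ E(G2) ✓
  (0,6) → (φ(0),φ(6)) = (0,6) ∈ E(G2) ✓
  (0,7) → (φ(0),φ(7)) = (0,2) ∈ E(G2) ✓
  (0,9) → (φ(0),φ(9)) = (0,7) ∈ E(G2) ✓
  (1,2) → (φ(1),φ(2)) = (8,9) ∈ E(G2) ✓
  (1,3) → (φ(1),φ(3)) = (5,9) ∈ E(G2) ✓
  (1,4) → (φ(1),φ(4)) = (1,9) ∈ E(G2) ✓
  (1,5) → (φ(1),φ(5)) = (3,9) ∈ E(G2) ✓
  (1,6) → (φ(1),φ(6)) = (6,9) ∈ E(G2) ✓
  (1,8) → (φ(1),φ(8)) = (4,9) ∈ E(G2) ✓
  (1,9) → (φ(1),φ(9)) = (7,9) ∈ E(G2) ✓
  (2,3) → (φ(2),φ(3)) = (5,8) ∈ E(G2) ✓
  (2,4) → (φ(2),φ(4)) = (1,8) ∈ E(G2) ✓
  (2,6) → (φ(2),φ(6)) = (6,8) ∈ E(G2) ✓
  (2,9) → (φ(2),φ(9)) = (7,8) ∈ E(G2) ✓
  (3,4) → (φ(3),φ(4)) = (1,5) ∈ E(G2) ✓
  (3,5) → (φ(3),φ(5)) = (3,5) ∈ E(G2) ✓
  (3,6) → (φ(3),φ(6)) = (5,6) ∈ E(G2) ✓
  (3,7) → (φ(3),φ(7)) = (2,5) ∈ E(G2) ✓
  (3,8) → (φ(3),φ(8)) = (4,5) ∈ E(G2) ✓
  (4,5) → (φ(4),φ(5)) = (1,3) ∈ E(G2) ✓
  (4,7) → (φ(4),φ(7)) = (1,2) ∈ E(G2) ✓
  (4,9) → (φ(4),φ(9)) = (1,7) ∈ E(G2) ✓
  (5,6) → (φ(5),φ(6)) = (3,6) ∈ E(G2) ✓
  (5,7) → (φ(5),φ(7)) = (2,3) ∈ E(G2) ✓
  (5,8) → (φ(5),φ(8)) = (3,4) ∈ E(G2) ✓
  (6,7) → (φ(6),φ(7)) = (2,6) ∈ E(G2) ✓
  (6,9) → (φ(6),φ(9)) = (6,7) ∈ E(G2) ✓
  (7,8) → (φ(7),φ(8)) = (2,4) ∈ E(G2) ✓
  (7,9) → (φ(7),φ(9)) = (2,7) ∈ E(G2) ✓
  (8,9) → (φ(8),φ(9)) = (4,7) ∈ E(G2) ✓
All 32 edges of G1 map to edges of G2, and |E(G1)| = |E(G2)| = 32, so φ is a bijection on edges as well as vertices. Hence G1 ≅ G2.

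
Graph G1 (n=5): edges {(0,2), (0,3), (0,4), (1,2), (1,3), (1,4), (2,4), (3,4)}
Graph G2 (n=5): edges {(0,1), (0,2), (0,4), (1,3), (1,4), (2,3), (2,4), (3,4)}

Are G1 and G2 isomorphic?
Yes, isomorphic

The graphs are isomorphic.
One valid mapping φ: V(G1) → V(G2): 0→0, 1→3, 2→2, 3→1, 4→4

Verify φ preserves adjacency — for each edge of G1, its image is an edge of G2:
  (0,2) → (φ(0),φ(2)) = (0,2) ∈ E(G2) ✓
  (0,3) → (φ(0),φ(3)) = (0,1) ∈ E(G2) ✓
  (0,4) → (φ(0),φ(4)) = (0,4) ∈ E(G2) ✓
  (1,2) → (φ(1),φ(2)) = (2,3) ∈ E(G2) ✓
  (1,3) → (φ(1),φ(3)) = (1,3) ∈ E(G2) ✓
  (1,4) → (φ(1),φ(4)) = (3,4) ∈ E(G2) ✓
  (2,4) → (φ(2),φ(4)) = (2,4) ∈ E(G2) ✓
  (3,4) → (φ(3),φ(4)) = (1,4) ∈ E(G2) ✓
All 8 edges of G1 map to edges of G2, and |E(G1)| = |E(G2)| = 8, so φ is a bijection on edges as well as vertices. Hence G1 ≅ G2.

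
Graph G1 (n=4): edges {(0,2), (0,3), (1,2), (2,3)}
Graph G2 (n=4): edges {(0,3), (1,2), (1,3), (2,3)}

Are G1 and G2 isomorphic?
Yes, isomorphic

The graphs are isomorphic.
One valid mapping φ: V(G1) → V(G2): 0→2, 1→0, 2→3, 3→1

Verify φ preserves adjacency — for each edge of G1, its image is an edge of G2:
  (0,2) → (φ(0),φ(2)) = (2,3) ∈ E(G2) ✓
  (0,3) → (φ(0),φ(3)) = (1,2) ∈ E(G2) ✓
  (1,2) → (φ(1),φ(2)) = (0,3) ∈ E(G2) ✓
  (2,3) → (φ(2),φ(3)) = (1,3) ∈ E(G2) ✓
All 4 edges of G1 map to edges of G2, and |E(G1)| = |E(G2)| = 4, so φ is a bijection on edges as well as vertices. Hence G1 ≅ G2.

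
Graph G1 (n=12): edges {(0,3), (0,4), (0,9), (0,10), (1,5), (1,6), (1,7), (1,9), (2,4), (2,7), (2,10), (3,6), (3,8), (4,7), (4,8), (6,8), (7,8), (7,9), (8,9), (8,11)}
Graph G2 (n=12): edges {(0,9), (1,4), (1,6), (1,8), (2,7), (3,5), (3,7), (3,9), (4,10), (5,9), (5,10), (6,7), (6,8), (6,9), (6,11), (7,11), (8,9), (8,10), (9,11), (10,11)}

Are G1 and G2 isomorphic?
Yes, isomorphic

The graphs are isomorphic.
One valid mapping φ: V(G1) → V(G2): 0→10, 1→7, 2→1, 3→5, 4→8, 5→2, 6→3, 7→6, 8→9, 9→11, 10→4, 11→0

Verify φ preserves adjacency — for each edge of G1, its image is an edge of G2:
  (0,3) → (φ(0),φ(3)) = (5,10) ∈ E(G2) ✓
  (0,4) → (φ(0),φ(4)) = (8,10) ∈ E(G2) ✓
  (0,9) → (φ(0),φ(9)) = (10,11) ∈ E(G2) ✓
  (0,10) → (φ(0),φ(10)) = (4,10) ∈ E(G2) ✓
  (1,5) → (φ(1),φ(5)) = (2,7) ∈ E(G2) ✓
  (1,6) → (φ(1),φ(6)) = (3,7) ∈ E(G2) ✓
  (1,7) → (φ(1),φ(7)) = (6,7) ∈ E(G2) ✓
  (1,9) → (φ(1),φ(9)) = (7,11) ∈ E(G2) ✓
  (2,4) → (φ(2),φ(4)) = (1,8) ∈ E(G2) ✓
  (2,7) → (φ(2),φ(7)) = (1,6) ∈ E(G2) ✓
  (2,10) → (φ(2),φ(10)) = (1,4) ∈ E(G2) ✓
  (3,6) → (φ(3),φ(6)) = (3,5) ∈ E(G2) ✓
  (3,8) → (φ(3),φ(8)) = (5,9) ∈ E(G2) ✓
  (4,7) → (φ(4),φ(7)) = (6,8) ∈ E(G2) ✓
  (4,8) → (φ(4),φ(8)) = (8,9) ∈ E(G2) ✓
  (6,8) → (φ(6),φ(8)) = (3,9) ∈ E(G2) ✓
  (7,8) → (φ(7),φ(8)) = (6,9) ∈ E(G2) ✓
  (7,9) → (φ(7),φ(9)) = (6,11) ∈ E(G2) ✓
  (8,9) → (φ(8),φ(9)) = (9,11) ∈ E(G2) ✓
  (8,11) → (φ(8),φ(11)) = (0,9) ∈ E(G2) ✓
All 20 edges of G1 map to edges of G2, and |E(G1)| = |E(G2)| = 20, so φ is a bijection on edges as well as vertices. Hence G1 ≅ G2.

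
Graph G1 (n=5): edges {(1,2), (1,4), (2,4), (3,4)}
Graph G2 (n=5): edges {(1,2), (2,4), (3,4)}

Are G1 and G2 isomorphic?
No, not isomorphic

The graphs are NOT isomorphic.

Counting edges: G1 has 4 edge(s); G2 has 3 edge(s).
Edge count is an isomorphism invariant (a bijection on vertices induces a bijection on edges), so differing edge counts rule out isomorphism.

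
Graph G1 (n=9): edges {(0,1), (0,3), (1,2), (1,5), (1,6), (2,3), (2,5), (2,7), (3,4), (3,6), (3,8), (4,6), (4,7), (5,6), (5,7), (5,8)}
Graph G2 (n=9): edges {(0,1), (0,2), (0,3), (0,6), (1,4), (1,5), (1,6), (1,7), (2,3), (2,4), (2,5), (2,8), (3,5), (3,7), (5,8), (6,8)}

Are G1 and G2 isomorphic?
Yes, isomorphic

The graphs are isomorphic.
One valid mapping φ: V(G1) → V(G2): 0→7, 1→3, 2→5, 3→1, 4→6, 5→2, 6→0, 7→8, 8→4

Verify φ preserves adjacency — for each edge of G1, its image is an edge of G2:
  (0,1) → (φ(0),φ(1)) = (3,7) ∈ E(G2) ✓
  (0,3) → (φ(0),φ(3)) = (1,7) ∈ E(G2) ✓
  (1,2) → (φ(1),φ(2)) = (3,5) ∈ E(G2) ✓
  (1,5) → (φ(1),φ(5)) = (2,3) ∈ E(G2) ✓
  (1,6) → (φ(1),φ(6)) = (0,3) ∈ E(G2) ✓
  (2,3) → (φ(2),φ(3)) = (1,5) ∈ E(G2) ✓
  (2,5) → (φ(2),φ(5)) = (2,5) ∈ E(G2) ✓
  (2,7) → (φ(2),φ(7)) = (5,8) ∈ E(G2) ✓
  (3,4) → (φ(3),φ(4)) = (1,6) ∈ E(G2) ✓
  (3,6) → (φ(3),φ(6)) = (0,1) ∈ E(G2) ✓
  (3,8) → (φ(3),φ(8)) = (1,4) ∈ E(G2) ✓
  (4,6) → (φ(4),φ(6)) = (0,6) ∈ E(G2) ✓
  (4,7) → (φ(4),φ(7)) = (6,8) ∈ E(G2) ✓
  (5,6) → (φ(5),φ(6)) = (0,2) ∈ E(G2) ✓
  (5,7) → (φ(5),φ(7)) = (2,8) ∈ E(G2) ✓
  (5,8) → (φ(5),φ(8)) = (2,4) ∈ E(G2) ✓
All 16 edges of G1 map to edges of G2, and |E(G1)| = |E(G2)| = 16, so φ is a bijection on edges as well as vertices. Hence G1 ≅ G2.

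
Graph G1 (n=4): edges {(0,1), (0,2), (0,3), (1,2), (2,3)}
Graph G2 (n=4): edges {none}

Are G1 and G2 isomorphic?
No, not isomorphic

The graphs are NOT isomorphic.

Degrees in G1: deg(0)=3, deg(1)=2, deg(2)=3, deg(3)=2.
Sorted degree sequence of G1: [3, 3, 2, 2].
Degrees in G2: deg(0)=0, deg(1)=0, deg(2)=0, deg(3)=0.
Sorted degree sequence of G2: [0, 0, 0, 0].
The (sorted) degree sequence is an isomorphism invariant, so since G1 and G2 have different degree sequences they cannot be isomorphic.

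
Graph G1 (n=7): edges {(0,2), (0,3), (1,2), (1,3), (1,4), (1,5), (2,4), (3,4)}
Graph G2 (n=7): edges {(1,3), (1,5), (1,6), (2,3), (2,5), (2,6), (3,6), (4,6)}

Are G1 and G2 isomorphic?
Yes, isomorphic

The graphs are isomorphic.
One valid mapping φ: V(G1) → V(G2): 0→5, 1→6, 2→2, 3→1, 4→3, 5→4, 6→0

Verify φ preserves adjacency — for each edge of G1, its image is an edge of G2:
  (0,2) → (φ(0),φ(2)) = (2,5) ∈ E(G2) ✓
  (0,3) → (φ(0),φ(3)) = (1,5) ∈ E(G2) ✓
  (1,2) → (φ(1),φ(2)) = (2,6) ∈ E(G2) ✓
  (1,3) → (φ(1),φ(3)) = (1,6) ∈ E(G2) ✓
  (1,4) → (φ(1),φ(4)) = (3,6) ∈ E(G2) ✓
  (1,5) → (φ(1),φ(5)) = (4,6) ∈ E(G2) ✓
  (2,4) → (φ(2),φ(4)) = (2,3) ∈ E(G2) ✓
  (3,4) → (φ(3),φ(4)) = (1,3) ∈ E(G2) ✓
All 8 edges of G1 map to edges of G2, and |E(G1)| = |E(G2)| = 8, so φ is a bijection on edges as well as vertices. Hence G1 ≅ G2.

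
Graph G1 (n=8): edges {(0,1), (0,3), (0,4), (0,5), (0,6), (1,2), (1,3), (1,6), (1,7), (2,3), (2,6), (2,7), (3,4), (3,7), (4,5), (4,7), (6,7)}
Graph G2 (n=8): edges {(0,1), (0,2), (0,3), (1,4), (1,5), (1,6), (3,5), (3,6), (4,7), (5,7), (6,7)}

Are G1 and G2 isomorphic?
No, not isomorphic

The graphs are NOT isomorphic.

Counting triangles (3-cliques): G1 has 12, G2 has 0.
Triangle count is an isomorphism invariant, so differing triangle counts rule out isomorphism.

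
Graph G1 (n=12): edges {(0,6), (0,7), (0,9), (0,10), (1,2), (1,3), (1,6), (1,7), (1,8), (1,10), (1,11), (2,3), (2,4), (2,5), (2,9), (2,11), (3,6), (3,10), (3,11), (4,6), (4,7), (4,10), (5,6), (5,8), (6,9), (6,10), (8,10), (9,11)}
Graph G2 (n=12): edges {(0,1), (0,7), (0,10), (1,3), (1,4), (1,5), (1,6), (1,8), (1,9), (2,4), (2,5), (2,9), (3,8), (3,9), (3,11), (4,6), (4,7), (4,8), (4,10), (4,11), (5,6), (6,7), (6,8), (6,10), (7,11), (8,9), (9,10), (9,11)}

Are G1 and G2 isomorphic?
Yes, isomorphic

The graphs are isomorphic.
One valid mapping φ: V(G1) → V(G2): 0→7, 1→1, 2→9, 3→8, 4→10, 5→2, 6→4, 7→0, 8→5, 9→11, 10→6, 11→3

Verify φ preserves adjacency — for each edge of G1, its image is an edge of G2:
  (0,6) → (φ(0),φ(6)) = (4,7) ∈ E(G2) ✓
  (0,7) → (φ(0),φ(7)) = (0,7) ∈ E(G2) ✓
  (0,9) → (φ(0),φ(9)) = (7,11) ∈ E(G2) ✓
  (0,10) → (φ(0),φ(10)) = (6,7) ∈ E(G2) ✓
  (1,2) → (φ(1),φ(2)) = (1,9) ∈ E(G2) ✓
  (1,3) → (φ(1),φ(3)) = (1,8) ∈ E(G2) ✓
  (1,6) → (φ(1),φ(6)) = (1,4) ∈ E(G2) ✓
  (1,7) → (φ(1),φ(7)) = (0,1) ∈ E(G2) ✓
  (1,8) → (φ(1),φ(8)) = (1,5) ∈ E(G2) ✓
  (1,10) → (φ(1),φ(10)) = (1,6) ∈ E(G2) ✓
  (1,11) → (φ(1),φ(11)) = (1,3) ∈ E(G2) ✓
  (2,3) → (φ(2),φ(3)) = (8,9) ∈ E(G2) ✓
  (2,4) → (φ(2),φ(4)) = (9,10) ∈ E(G2) ✓
  (2,5) → (φ(2),φ(5)) = (2,9) ∈ E(G2) ✓
  (2,9) → (φ(2),φ(9)) = (9,11) ∈ E(G2) ✓
  (2,11) → (φ(2),φ(11)) = (3,9) ∈ E(G2) ✓
  (3,6) → (φ(3),φ(6)) = (4,8) ∈ E(G2) ✓
  (3,10) → (φ(3),φ(10)) = (6,8) ∈ E(G2) ✓
  (3,11) → (φ(3),φ(11)) = (3,8) ∈ E(G2) ✓
  (4,6) → (φ(4),φ(6)) = (4,10) ∈ E(G2) ✓
  (4,7) → (φ(4),φ(7)) = (0,10) ∈ E(G2) ✓
  (4,10) → (φ(4),φ(10)) = (6,10) ∈ E(G2) ✓
  (5,6) → (φ(5),φ(6)) = (2,4) ∈ E(G2) ✓
  (5,8) → (φ(5),φ(8)) = (2,5) ∈ E(G2) ✓
  (6,9) → (φ(6),φ(9)) = (4,11) ∈ E(G2) ✓
  (6,10) → (φ(6),φ(10)) = (4,6) ∈ E(G2) ✓
  (8,10) → (φ(8),φ(10)) = (5,6) ∈ E(G2) ✓
  (9,11) → (φ(9),φ(11)) = (3,11) ∈ E(G2) ✓
All 28 edges of G1 map to edges of G2, and |E(G1)| = |E(G2)| = 28, so φ is a bijection on edges as well as vertices. Hence G1 ≅ G2.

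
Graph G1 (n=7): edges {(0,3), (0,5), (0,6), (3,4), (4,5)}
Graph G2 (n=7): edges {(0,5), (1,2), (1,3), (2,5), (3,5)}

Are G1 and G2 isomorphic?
Yes, isomorphic

The graphs are isomorphic.
One valid mapping φ: V(G1) → V(G2): 0→5, 1→6, 2→4, 3→2, 4→1, 5→3, 6→0

Verify φ preserves adjacency — for each edge of G1, its image is an edge of G2:
  (0,3) → (φ(0),φ(3)) = (2,5) ∈ E(G2) ✓
  (0,5) → (φ(0),φ(5)) = (3,5) ∈ E(G2) ✓
  (0,6) → (φ(0),φ(6)) = (0,5) ∈ E(G2) ✓
  (3,4) → (φ(3),φ(4)) = (1,2) ∈ E(G2) ✓
  (4,5) → (φ(4),φ(5)) = (1,3) ∈ E(G2) ✓
All 5 edges of G1 map to edges of G2, and |E(G1)| = |E(G2)| = 5, so φ is a bijection on edges as well as vertices. Hence G1 ≅ G2.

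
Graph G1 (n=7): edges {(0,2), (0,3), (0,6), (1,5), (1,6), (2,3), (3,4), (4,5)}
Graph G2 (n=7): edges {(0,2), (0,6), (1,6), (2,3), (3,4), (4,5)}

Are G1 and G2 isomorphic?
No, not isomorphic

The graphs are NOT isomorphic.

Counting edges: G1 has 8 edge(s); G2 has 6 edge(s).
Edge count is an isomorphism invariant (a bijection on vertices induces a bijection on edges), so differing edge counts rule out isomorphism.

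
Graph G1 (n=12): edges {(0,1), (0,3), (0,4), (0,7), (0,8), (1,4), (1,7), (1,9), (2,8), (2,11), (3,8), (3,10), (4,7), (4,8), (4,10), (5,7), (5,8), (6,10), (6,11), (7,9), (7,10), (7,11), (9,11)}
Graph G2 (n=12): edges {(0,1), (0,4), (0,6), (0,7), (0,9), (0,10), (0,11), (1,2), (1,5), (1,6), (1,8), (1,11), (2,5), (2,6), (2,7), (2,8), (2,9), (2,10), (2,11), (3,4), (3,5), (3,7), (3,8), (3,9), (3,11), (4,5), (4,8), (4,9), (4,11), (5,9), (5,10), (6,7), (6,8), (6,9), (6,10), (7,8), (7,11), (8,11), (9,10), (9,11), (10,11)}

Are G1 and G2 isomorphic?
No, not isomorphic

The graphs are NOT isomorphic.

Counting triangles (3-cliques): G1 has 9, G2 has 46.
Triangle count is an isomorphism invariant, so differing triangle counts rule out isomorphism.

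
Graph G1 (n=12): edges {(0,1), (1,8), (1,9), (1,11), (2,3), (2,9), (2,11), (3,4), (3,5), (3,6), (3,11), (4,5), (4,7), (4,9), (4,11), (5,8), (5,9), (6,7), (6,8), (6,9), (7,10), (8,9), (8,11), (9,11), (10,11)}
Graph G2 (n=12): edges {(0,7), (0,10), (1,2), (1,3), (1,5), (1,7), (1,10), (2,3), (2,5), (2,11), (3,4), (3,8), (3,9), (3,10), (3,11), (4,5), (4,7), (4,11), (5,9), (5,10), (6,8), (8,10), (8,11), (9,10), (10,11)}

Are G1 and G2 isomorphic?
Yes, isomorphic

The graphs are isomorphic.
One valid mapping φ: V(G1) → V(G2): 0→6, 1→8, 2→9, 3→5, 4→1, 5→2, 6→4, 7→7, 8→11, 9→3, 10→0, 11→10

Verify φ preserves adjacency — for each edge of G1, its image is an edge of G2:
  (0,1) → (φ(0),φ(1)) = (6,8) ∈ E(G2) ✓
  (1,8) → (φ(1),φ(8)) = (8,11) ∈ E(G2) ✓
  (1,9) → (φ(1),φ(9)) = (3,8) ∈ E(G2) ✓
  (1,11) → (φ(1),φ(11)) = (8,10) ∈ E(G2) ✓
  (2,3) → (φ(2),φ(3)) = (5,9) ∈ E(G2) ✓
  (2,9) → (φ(2),φ(9)) = (3,9) ∈ E(G2) ✓
  (2,11) → (φ(2),φ(11)) = (9,10) ∈ E(G2) ✓
  (3,4) → (φ(3),φ(4)) = (1,5) ∈ E(G2) ✓
  (3,5) → (φ(3),φ(5)) = (2,5) ∈ E(G2) ✓
  (3,6) → (φ(3),φ(6)) = (4,5) ∈ E(G2) ✓
  (3,11) → (φ(3),φ(11)) = (5,10) ∈ E(G2) ✓
  (4,5) → (φ(4),φ(5)) = (1,2) ∈ E(G2) ✓
  (4,7) → (φ(4),φ(7)) = (1,7) ∈ E(G2) ✓
  (4,9) → (φ(4),φ(9)) = (1,3) ∈ E(G2) ✓
  (4,11) → (φ(4),φ(11)) = (1,10) ∈ E(G2) ✓
  (5,8) → (φ(5),φ(8)) = (2,11) ∈ E(G2) ✓
  (5,9) → (φ(5),φ(9)) = (2,3) ∈ E(G2) ✓
  (6,7) → (φ(6),φ(7)) = (4,7) ∈ E(G2) ✓
  (6,8) → (φ(6),φ(8)) = (4,11) ∈ E(G2) ✓
  (6,9) → (φ(6),φ(9)) = (3,4) ∈ E(G2) ✓
  (7,10) → (φ(7),φ(10)) = (0,7) ∈ E(G2) ✓
  (8,9) → (φ(8),φ(9)) = (3,11) ∈ E(G2) ✓
  (8,11) → (φ(8),φ(11)) = (10,11) ∈ E(G2) ✓
  (9,11) → (φ(9),φ(11)) = (3,10) ∈ E(G2) ✓
  (10,11) → (φ(10),φ(11)) = (0,10) ∈ E(G2) ✓
All 25 edges of G1 map to edges of G2, and |E(G1)| = |E(G2)| = 25, so φ is a bijection on edges as well as vertices. Hence G1 ≅ G2.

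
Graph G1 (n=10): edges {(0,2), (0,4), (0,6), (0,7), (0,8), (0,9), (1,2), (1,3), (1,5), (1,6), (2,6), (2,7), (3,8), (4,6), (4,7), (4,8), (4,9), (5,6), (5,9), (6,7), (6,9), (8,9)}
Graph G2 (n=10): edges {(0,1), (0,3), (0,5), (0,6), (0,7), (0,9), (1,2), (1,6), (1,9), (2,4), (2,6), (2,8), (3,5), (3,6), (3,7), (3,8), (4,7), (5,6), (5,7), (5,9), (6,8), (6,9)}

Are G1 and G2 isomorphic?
Yes, isomorphic

The graphs are isomorphic.
One valid mapping φ: V(G1) → V(G2): 0→0, 1→2, 2→1, 3→4, 4→5, 5→8, 6→6, 7→9, 8→7, 9→3

Verify φ preserves adjacency — for each edge of G1, its image is an edge of G2:
  (0,2) → (φ(0),φ(2)) = (0,1) ∈ E(G2) ✓
  (0,4) → (φ(0),φ(4)) = (0,5) ∈ E(G2) ✓
  (0,6) → (φ(0),φ(6)) = (0,6) ∈ E(G2) ✓
  (0,7) → (φ(0),φ(7)) = (0,9) ∈ E(G2) ✓
  (0,8) → (φ(0),φ(8)) = (0,7) ∈ E(G2) ✓
  (0,9) → (φ(0),φ(9)) = (0,3) ∈ E(G2) ✓
  (1,2) → (φ(1),φ(2)) = (1,2) ∈ E(G2) ✓
  (1,3) → (φ(1),φ(3)) = (2,4) ∈ E(G2) ✓
  (1,5) → (φ(1),φ(5)) = (2,8) ∈ E(G2) ✓
  (1,6) → (φ(1),φ(6)) = (2,6) ∈ E(G2) ✓
  (2,6) → (φ(2),φ(6)) = (1,6) ∈ E(G2) ✓
  (2,7) → (φ(2),φ(7)) = (1,9) ∈ E(G2) ✓
  (3,8) → (φ(3),φ(8)) = (4,7) ∈ E(G2) ✓
  (4,6) → (φ(4),φ(6)) = (5,6) ∈ E(G2) ✓
  (4,7) → (φ(4),φ(7)) = (5,9) ∈ E(G2) ✓
  (4,8) → (φ(4),φ(8)) = (5,7) ∈ E(G2) ✓
  (4,9) → (φ(4),φ(9)) = (3,5) ∈ E(G2) ✓
  (5,6) → (φ(5),φ(6)) = (6,8) ∈ E(G2) ✓
  (5,9) → (φ(5),φ(9)) = (3,8) ∈ E(G2) ✓
  (6,7) → (φ(6),φ(7)) = (6,9) ∈ E(G2) ✓
  (6,9) → (φ(6),φ(9)) = (3,6) ∈ E(G2) ✓
  (8,9) → (φ(8),φ(9)) = (3,7) ∈ E(G2) ✓
All 22 edges of G1 map to edges of G2, and |E(G1)| = |E(G2)| = 22, so φ is a bijection on edges as well as vertices. Hence G1 ≅ G2.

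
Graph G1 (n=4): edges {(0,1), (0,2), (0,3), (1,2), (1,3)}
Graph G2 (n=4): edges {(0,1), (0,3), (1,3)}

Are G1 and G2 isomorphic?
No, not isomorphic

The graphs are NOT isomorphic.

Counting triangles (3-cliques): G1 has 2, G2 has 1.
Triangle count is an isomorphism invariant, so differing triangle counts rule out isomorphism.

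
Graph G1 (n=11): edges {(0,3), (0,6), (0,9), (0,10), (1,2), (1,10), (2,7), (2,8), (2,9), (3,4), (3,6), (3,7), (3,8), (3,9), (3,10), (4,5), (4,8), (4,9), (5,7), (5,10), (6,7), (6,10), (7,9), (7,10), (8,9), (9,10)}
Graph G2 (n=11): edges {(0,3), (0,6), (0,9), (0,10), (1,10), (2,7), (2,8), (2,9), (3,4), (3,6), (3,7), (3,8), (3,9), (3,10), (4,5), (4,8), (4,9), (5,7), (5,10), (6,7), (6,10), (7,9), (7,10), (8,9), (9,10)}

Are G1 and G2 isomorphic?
No, not isomorphic

The graphs are NOT isomorphic.

Counting edges: G1 has 26 edge(s); G2 has 25 edge(s).
Edge count is an isomorphism invariant (a bijection on vertices induces a bijection on edges), so differing edge counts rule out isomorphism.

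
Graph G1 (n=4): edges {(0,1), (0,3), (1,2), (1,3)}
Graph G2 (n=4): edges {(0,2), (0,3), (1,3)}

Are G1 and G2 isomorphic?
No, not isomorphic

The graphs are NOT isomorphic.

Degrees in G1: deg(0)=2, deg(1)=3, deg(2)=1, deg(3)=2.
Sorted degree sequence of G1: [3, 2, 2, 1].
Degrees in G2: deg(0)=2, deg(1)=1, deg(2)=1, deg(3)=2.
Sorted degree sequence of G2: [2, 2, 1, 1].
The (sorted) degree sequence is an isomorphism invariant, so since G1 and G2 have different degree sequences they cannot be isomorphic.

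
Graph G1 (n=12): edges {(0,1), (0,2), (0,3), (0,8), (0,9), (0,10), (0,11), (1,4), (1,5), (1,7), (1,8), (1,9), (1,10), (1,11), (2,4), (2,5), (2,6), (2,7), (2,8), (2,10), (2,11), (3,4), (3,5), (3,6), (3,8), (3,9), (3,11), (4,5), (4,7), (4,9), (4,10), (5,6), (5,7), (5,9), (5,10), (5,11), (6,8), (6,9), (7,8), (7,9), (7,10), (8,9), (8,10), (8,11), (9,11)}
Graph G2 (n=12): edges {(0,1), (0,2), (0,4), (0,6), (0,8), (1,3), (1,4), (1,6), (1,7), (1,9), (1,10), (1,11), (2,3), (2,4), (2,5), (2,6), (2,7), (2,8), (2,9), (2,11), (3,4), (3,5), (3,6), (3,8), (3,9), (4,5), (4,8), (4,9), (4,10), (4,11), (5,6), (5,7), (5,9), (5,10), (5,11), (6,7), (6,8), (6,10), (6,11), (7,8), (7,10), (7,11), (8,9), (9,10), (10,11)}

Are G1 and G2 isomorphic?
Yes, isomorphic

The graphs are isomorphic.
One valid mapping φ: V(G1) → V(G2): 0→9, 1→5, 2→1, 3→8, 4→7, 5→6, 6→0, 7→11, 8→4, 9→2, 10→10, 11→3

Verify φ preserves adjacency — for each edge of G1, its image is an edge of G2:
  (0,1) → (φ(0),φ(1)) = (5,9) ∈ E(G2) ✓
  (0,2) → (φ(0),φ(2)) = (1,9) ∈ E(G2) ✓
  (0,3) → (φ(0),φ(3)) = (8,9) ∈ E(G2) ✓
  (0,8) → (φ(0),φ(8)) = (4,9) ∈ E(G2) ✓
  (0,9) → (φ(0),φ(9)) = (2,9) ∈ E(G2) ✓
  (0,10) → (φ(0),φ(10)) = (9,10) ∈ E(G2) ✓
  (0,11) → (φ(0),φ(11)) = (3,9) ∈ E(G2) ✓
  (1,4) → (φ(1),φ(4)) = (5,7) ∈ E(G2) ✓
  (1,5) → (φ(1),φ(5)) = (5,6) ∈ E(G2) ✓
  (1,7) → (φ(1),φ(7)) = (5,11) ∈ E(G2) ✓
  (1,8) → (φ(1),φ(8)) = (4,5) ∈ E(G2) ✓
  (1,9) → (φ(1),φ(9)) = (2,5) ∈ E(G2) ✓
  (1,10) → (φ(1),φ(10)) = (5,10) ∈ E(G2) ✓
  (1,11) → (φ(1),φ(11)) = (3,5) ∈ E(G2) ✓
  (2,4) → (φ(2),φ(4)) = (1,7) ∈ E(G2) ✓
  (2,5) → (φ(2),φ(5)) = (1,6) ∈ E(G2) ✓
  (2,6) → (φ(2),φ(6)) = (0,1) ∈ E(G2) ✓
  (2,7) → (φ(2),φ(7)) = (1,11) ∈ E(G2) ✓
  (2,8) → (φ(2),φ(8)) = (1,4) ∈ E(G2) ✓
  (2,10) → (φ(2),φ(10)) = (1,10) ∈ E(G2) ✓
  (2,11) → (φ(2),φ(11)) = (1,3) ∈ E(G2) ✓
  (3,4) → (φ(3),φ(4)) = (7,8) ∈ E(G2) ✓
  (3,5) → (φ(3),φ(5)) = (6,8) ∈ E(G2) ✓
  (3,6) → (φ(3),φ(6)) = (0,8) ∈ E(G2) ✓
  (3,8) → (φ(3),φ(8)) = (4,8) ∈ E(G2) ✓
  (3,9) → (φ(3),φ(9)) = (2,8) ∈ E(G2) ✓
  (3,11) → (φ(3),φ(11)) = (3,8) ∈ E(G2) ✓
  (4,5) → (φ(4),φ(5)) = (6,7) ∈ E(G2) ✓
  (4,7) → (φ(4),φ(7)) = (7,11) ∈ E(G2) ✓
  (4,9) → (φ(4),φ(9)) = (2,7) ∈ E(G2) ✓
  (4,10) → (φ(4),φ(10)) = (7,10) ∈ E(G2) ✓
  (5,6) → (φ(5),φ(6)) = (0,6) ∈ E(G2) ✓
  (5,7) → (φ(5),φ(7)) = (6,11) ∈ E(G2) ✓
  (5,9) → (φ(5),φ(9)) = (2,6) ∈ E(G2) ✓
  (5,10) → (φ(5),φ(10)) = (6,10) ∈ E(G2) ✓
  (5,11) → (φ(5),φ(11)) = (3,6) ∈ E(G2) ✓
  (6,8) → (φ(6),φ(8)) = (0,4) ∈ E(G2) ✓
  (6,9) → (φ(6),φ(9)) = (0,2) ∈ E(G2) ✓
  (7,8) → (φ(7),φ(8)) = (4,11) ∈ E(G2) ✓
  (7,9) → (φ(7),φ(9)) = (2,11) ∈ E(G2) ✓
  (7,10) → (φ(7),φ(10)) = (10,11) ∈ E(G2) ✓
  (8,9) → (φ(8),φ(9)) = (2,4) ∈ E(G2) ✓
  (8,10) → (φ(8),φ(10)) = (4,10) ∈ E(G2) ✓
  (8,11) → (φ(8),φ(11)) = (3,4) ∈ E(G2) ✓
  (9,11) → (φ(9),φ(11)) = (2,3) ∈ E(G2) ✓
All 45 edges of G1 map to edges of G2, and |E(G1)| = |E(G2)| = 45, so φ is a bijection on edges as well as vertices. Hence G1 ≅ G2.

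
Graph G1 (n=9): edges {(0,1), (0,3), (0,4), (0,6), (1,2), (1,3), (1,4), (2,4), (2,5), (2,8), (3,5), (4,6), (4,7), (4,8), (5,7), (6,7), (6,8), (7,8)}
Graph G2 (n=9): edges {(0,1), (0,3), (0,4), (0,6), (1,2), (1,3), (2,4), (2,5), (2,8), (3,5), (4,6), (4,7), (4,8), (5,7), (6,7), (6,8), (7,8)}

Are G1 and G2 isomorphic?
No, not isomorphic

The graphs are NOT isomorphic.

Counting edges: G1 has 18 edge(s); G2 has 17 edge(s).
Edge count is an isomorphism invariant (a bijection on vertices induces a bijection on edges), so differing edge counts rule out isomorphism.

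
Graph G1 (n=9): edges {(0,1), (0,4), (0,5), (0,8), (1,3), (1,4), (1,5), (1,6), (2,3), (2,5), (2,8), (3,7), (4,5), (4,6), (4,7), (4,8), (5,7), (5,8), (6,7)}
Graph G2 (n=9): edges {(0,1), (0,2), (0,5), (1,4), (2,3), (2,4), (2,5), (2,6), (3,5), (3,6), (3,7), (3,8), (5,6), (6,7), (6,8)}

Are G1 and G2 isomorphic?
No, not isomorphic

The graphs are NOT isomorphic.

Degrees in G1: deg(0)=4, deg(1)=5, deg(2)=3, deg(3)=3, deg(4)=6, deg(5)=6, deg(6)=3, deg(7)=4, deg(8)=4.
Sorted degree sequence of G1: [6, 6, 5, 4, 4, 4, 3, 3, 3].
Degrees in G2: deg(0)=3, deg(1)=2, deg(2)=5, deg(3)=5, deg(4)=2, deg(5)=4, deg(6)=5, deg(7)=2, deg(8)=2.
Sorted degree sequence of G2: [5, 5, 5, 4, 3, 2, 2, 2, 2].
The (sorted) degree sequence is an isomorphism invariant, so since G1 and G2 have different degree sequences they cannot be isomorphic.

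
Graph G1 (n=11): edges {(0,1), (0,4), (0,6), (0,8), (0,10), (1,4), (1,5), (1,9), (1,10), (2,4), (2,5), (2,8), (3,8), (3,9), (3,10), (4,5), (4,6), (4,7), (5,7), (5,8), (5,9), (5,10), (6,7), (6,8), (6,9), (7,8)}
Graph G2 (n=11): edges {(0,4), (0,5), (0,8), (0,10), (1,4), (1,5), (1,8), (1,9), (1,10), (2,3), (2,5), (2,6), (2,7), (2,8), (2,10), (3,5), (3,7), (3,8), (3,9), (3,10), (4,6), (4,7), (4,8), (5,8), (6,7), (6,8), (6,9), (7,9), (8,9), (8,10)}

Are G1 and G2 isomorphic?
No, not isomorphic

The graphs are NOT isomorphic.

Counting triangles (3-cliques): G1 has 13, G2 has 23.
Triangle count is an isomorphism invariant, so differing triangle counts rule out isomorphism.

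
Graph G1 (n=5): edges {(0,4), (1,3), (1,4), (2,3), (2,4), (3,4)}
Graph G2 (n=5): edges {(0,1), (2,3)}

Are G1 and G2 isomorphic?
No, not isomorphic

The graphs are NOT isomorphic.

Degrees in G1: deg(0)=1, deg(1)=2, deg(2)=2, deg(3)=3, deg(4)=4.
Sorted degree sequence of G1: [4, 3, 2, 2, 1].
Degrees in G2: deg(0)=1, deg(1)=1, deg(2)=1, deg(3)=1, deg(4)=0.
Sorted degree sequence of G2: [1, 1, 1, 1, 0].
The (sorted) degree sequence is an isomorphism invariant, so since G1 and G2 have different degree sequences they cannot be isomorphic.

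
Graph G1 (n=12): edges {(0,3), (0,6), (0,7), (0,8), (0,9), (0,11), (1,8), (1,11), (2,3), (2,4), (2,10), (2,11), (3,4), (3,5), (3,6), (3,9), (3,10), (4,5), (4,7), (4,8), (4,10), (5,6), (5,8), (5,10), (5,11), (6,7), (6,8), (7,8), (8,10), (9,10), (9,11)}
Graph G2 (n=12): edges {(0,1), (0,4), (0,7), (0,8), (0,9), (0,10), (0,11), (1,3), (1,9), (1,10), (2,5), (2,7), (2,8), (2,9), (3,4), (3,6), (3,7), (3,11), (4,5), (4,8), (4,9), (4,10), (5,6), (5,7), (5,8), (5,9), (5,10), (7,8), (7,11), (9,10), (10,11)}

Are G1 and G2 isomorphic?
Yes, isomorphic

The graphs are isomorphic.
One valid mapping φ: V(G1) → V(G2): 0→7, 1→6, 2→1, 3→0, 4→9, 5→4, 6→8, 7→2, 8→5, 9→11, 10→10, 11→3

Verify φ preserves adjacency — for each edge of G1, its image is an edge of G2:
  (0,3) → (φ(0),φ(3)) = (0,7) ∈ E(G2) ✓
  (0,6) → (φ(0),φ(6)) = (7,8) ∈ E(G2) ✓
  (0,7) → (φ(0),φ(7)) = (2,7) ∈ E(G2) ✓
  (0,8) → (φ(0),φ(8)) = (5,7) ∈ E(G2) ✓
  (0,9) → (φ(0),φ(9)) = (7,11) ∈ E(G2) ✓
  (0,11) → (φ(0),φ(11)) = (3,7) ∈ E(G2) ✓
  (1,8) → (φ(1),φ(8)) = (5,6) ∈ E(G2) ✓
  (1,11) → (φ(1),φ(11)) = (3,6) ∈ E(G2) ✓
  (2,3) → (φ(2),φ(3)) = (0,1) ∈ E(G2) ✓
  (2,4) → (φ(2),φ(4)) = (1,9) ∈ E(G2) ✓
  (2,10) → (φ(2),φ(10)) = (1,10) ∈ E(G2) ✓
  (2,11) → (φ(2),φ(11)) = (1,3) ∈ E(G2) ✓
  (3,4) → (φ(3),φ(4)) = (0,9) ∈ E(G2) ✓
  (3,5) → (φ(3),φ(5)) = (0,4) ∈ E(G2) ✓
  (3,6) → (φ(3),φ(6)) = (0,8) ∈ E(G2) ✓
  (3,9) → (φ(3),φ(9)) = (0,11) ∈ E(G2) ✓
  (3,10) → (φ(3),φ(10)) = (0,10) ∈ E(G2) ✓
  (4,5) → (φ(4),φ(5)) = (4,9) ∈ E(G2) ✓
  (4,7) → (φ(4),φ(7)) = (2,9) ∈ E(G2) ✓
  (4,8) → (φ(4),φ(8)) = (5,9) ∈ E(G2) ✓
  (4,10) → (φ(4),φ(10)) = (9,10) ∈ E(G2) ✓
  (5,6) → (φ(5),φ(6)) = (4,8) ∈ E(G2) ✓
  (5,8) → (φ(5),φ(8)) = (4,5) ∈ E(G2) ✓
  (5,10) → (φ(5),φ(10)) = (4,10) ∈ E(G2) ✓
  (5,11) → (φ(5),φ(11)) = (3,4) ∈ E(G2) ✓
  (6,7) → (φ(6),φ(7)) = (2,8) ∈ E(G2) ✓
  (6,8) → (φ(6),φ(8)) = (5,8) ∈ E(G2) ✓
  (7,8) → (φ(7),φ(8)) = (2,5) ∈ E(G2) ✓
  (8,10) → (φ(8),φ(10)) = (5,10) ∈ E(G2) ✓
  (9,10) → (φ(9),φ(10)) = (10,11) ∈ E(G2) ✓
  (9,11) → (φ(9),φ(11)) = (3,11) ∈ E(G2) ✓
All 31 edges of G1 map to edges of G2, and |E(G1)| = |E(G2)| = 31, so φ is a bijection on edges as well as vertices. Hence G1 ≅ G2.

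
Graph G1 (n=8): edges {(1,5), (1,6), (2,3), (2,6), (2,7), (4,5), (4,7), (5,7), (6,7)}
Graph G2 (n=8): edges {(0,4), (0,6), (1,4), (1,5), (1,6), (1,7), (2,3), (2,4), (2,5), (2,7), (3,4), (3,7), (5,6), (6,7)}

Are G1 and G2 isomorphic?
No, not isomorphic

The graphs are NOT isomorphic.

Counting triangles (3-cliques): G1 has 2, G2 has 4.
Triangle count is an isomorphism invariant, so differing triangle counts rule out isomorphism.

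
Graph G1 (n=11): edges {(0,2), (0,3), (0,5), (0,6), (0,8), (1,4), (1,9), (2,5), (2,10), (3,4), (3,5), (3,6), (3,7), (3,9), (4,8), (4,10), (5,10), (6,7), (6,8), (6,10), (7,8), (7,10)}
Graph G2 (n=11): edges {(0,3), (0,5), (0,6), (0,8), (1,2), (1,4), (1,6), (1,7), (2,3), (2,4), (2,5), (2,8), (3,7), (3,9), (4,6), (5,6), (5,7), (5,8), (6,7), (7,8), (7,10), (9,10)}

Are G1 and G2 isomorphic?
Yes, isomorphic

The graphs are isomorphic.
One valid mapping φ: V(G1) → V(G2): 0→6, 1→9, 2→4, 3→7, 4→3, 5→1, 6→5, 7→8, 8→0, 9→10, 10→2

Verify φ preserves adjacency — for each edge of G1, its image is an edge of G2:
  (0,2) → (φ(0),φ(2)) = (4,6) ∈ E(G2) ✓
  (0,3) → (φ(0),φ(3)) = (6,7) ∈ E(G2) ✓
  (0,5) → (φ(0),φ(5)) = (1,6) ∈ E(G2) ✓
  (0,6) → (φ(0),φ(6)) = (5,6) ∈ E(G2) ✓
  (0,8) → (φ(0),φ(8)) = (0,6) ∈ E(G2) ✓
  (1,4) → (φ(1),φ(4)) = (3,9) ∈ E(G2) ✓
  (1,9) → (φ(1),φ(9)) = (9,10) ∈ E(G2) ✓
  (2,5) → (φ(2),φ(5)) = (1,4) ∈ E(G2) ✓
  (2,10) → (φ(2),φ(10)) = (2,4) ∈ E(G2) ✓
  (3,4) → (φ(3),φ(4)) = (3,7) ∈ E(G2) ✓
  (3,5) → (φ(3),φ(5)) = (1,7) ∈ E(G2) ✓
  (3,6) → (φ(3),φ(6)) = (5,7) ∈ E(G2) ✓
  (3,7) → (φ(3),φ(7)) = (7,8) ∈ E(G2) ✓
  (3,9) → (φ(3),φ(9)) = (7,10) ∈ E(G2) ✓
  (4,8) → (φ(4),φ(8)) = (0,3) ∈ E(G2) ✓
  (4,10) → (φ(4),φ(10)) = (2,3) ∈ E(G2) ✓
  (5,10) → (φ(5),φ(10)) = (1,2) ∈ E(G2) ✓
  (6,7) → (φ(6),φ(7)) = (5,8) ∈ E(G2) ✓
  (6,8) → (φ(6),φ(8)) = (0,5) ∈ E(G2) ✓
  (6,10) → (φ(6),φ(10)) = (2,5) ∈ E(G2) ✓
  (7,8) → (φ(7),φ(8)) = (0,8) ∈ E(G2) ✓
  (7,10) → (φ(7),φ(10)) = (2,8) ∈ E(G2) ✓
All 22 edges of G1 map to edges of G2, and |E(G1)| = |E(G2)| = 22, so φ is a bijection on edges as well as vertices. Hence G1 ≅ G2.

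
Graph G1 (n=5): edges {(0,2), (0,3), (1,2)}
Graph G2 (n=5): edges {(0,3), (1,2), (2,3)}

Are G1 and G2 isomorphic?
Yes, isomorphic

The graphs are isomorphic.
One valid mapping φ: V(G1) → V(G2): 0→3, 1→1, 2→2, 3→0, 4→4

Verify φ preserves adjacency — for each edge of G1, its image is an edge of G2:
  (0,2) → (φ(0),φ(2)) = (2,3) ∈ E(G2) ✓
  (0,3) → (φ(0),φ(3)) = (0,3) ∈ E(G2) ✓
  (1,2) → (φ(1),φ(2)) = (1,2) ∈ E(G2) ✓
All 3 edges of G1 map to edges of G2, and |E(G1)| = |E(G2)| = 3, so φ is a bijection on edges as well as vertices. Hence G1 ≅ G2.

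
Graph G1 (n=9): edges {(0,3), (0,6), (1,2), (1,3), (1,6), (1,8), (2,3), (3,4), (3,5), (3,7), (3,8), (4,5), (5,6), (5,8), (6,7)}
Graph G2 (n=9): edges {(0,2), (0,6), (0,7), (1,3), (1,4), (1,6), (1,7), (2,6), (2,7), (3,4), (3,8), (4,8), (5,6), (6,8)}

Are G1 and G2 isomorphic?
No, not isomorphic

The graphs are NOT isomorphic.

Degrees in G1: deg(0)=2, deg(1)=4, deg(2)=2, deg(3)=7, deg(4)=2, deg(5)=4, deg(6)=4, deg(7)=2, deg(8)=3.
Sorted degree sequence of G1: [7, 4, 4, 4, 3, 2, 2, 2, 2].
Degrees in G2: deg(0)=3, deg(1)=4, deg(2)=3, deg(3)=3, deg(4)=3, deg(5)=1, deg(6)=5, deg(7)=3, deg(8)=3.
Sorted degree sequence of G2: [5, 4, 3, 3, 3, 3, 3, 3, 1].
The (sorted) degree sequence is an isomorphism invariant, so since G1 and G2 have different degree sequences they cannot be isomorphic.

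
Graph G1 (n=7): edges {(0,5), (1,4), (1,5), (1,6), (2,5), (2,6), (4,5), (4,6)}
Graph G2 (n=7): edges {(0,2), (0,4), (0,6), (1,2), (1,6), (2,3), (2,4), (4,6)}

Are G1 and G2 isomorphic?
Yes, isomorphic

The graphs are isomorphic.
One valid mapping φ: V(G1) → V(G2): 0→3, 1→4, 2→1, 3→5, 4→0, 5→2, 6→6

Verify φ preserves adjacency — for each edge of G1, its image is an edge of G2:
  (0,5) → (φ(0),φ(5)) = (2,3) ∈ E(G2) ✓
  (1,4) → (φ(1),φ(4)) = (0,4) ∈ E(G2) ✓
  (1,5) → (φ(1),φ(5)) = (2,4) ∈ E(G2) ✓
  (1,6) → (φ(1),φ(6)) = (4,6) ∈ E(G2) ✓
  (2,5) → (φ(2),φ(5)) = (1,2) ∈ E(G2) ✓
  (2,6) → (φ(2),φ(6)) = (1,6) ∈ E(G2) ✓
  (4,5) → (φ(4),φ(5)) = (0,2) ∈ E(G2) ✓
  (4,6) → (φ(4),φ(6)) = (0,6) ∈ E(G2) ✓
All 8 edges of G1 map to edges of G2, and |E(G1)| = |E(G2)| = 8, so φ is a bijection on edges as well as vertices. Hence G1 ≅ G2.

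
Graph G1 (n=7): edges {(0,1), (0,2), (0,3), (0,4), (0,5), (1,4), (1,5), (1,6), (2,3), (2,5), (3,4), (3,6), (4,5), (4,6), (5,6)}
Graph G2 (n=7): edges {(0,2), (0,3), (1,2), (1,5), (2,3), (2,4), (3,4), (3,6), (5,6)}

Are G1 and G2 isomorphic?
No, not isomorphic

The graphs are NOT isomorphic.

Degrees in G1: deg(0)=5, deg(1)=4, deg(2)=3, deg(3)=4, deg(4)=5, deg(5)=5, deg(6)=4.
Sorted degree sequence of G1: [5, 5, 5, 4, 4, 4, 3].
Degrees in G2: deg(0)=2, deg(1)=2, deg(2)=4, deg(3)=4, deg(4)=2, deg(5)=2, deg(6)=2.
Sorted degree sequence of G2: [4, 4, 2, 2, 2, 2, 2].
The (sorted) degree sequence is an isomorphism invariant, so since G1 and G2 have different degree sequences they cannot be isomorphic.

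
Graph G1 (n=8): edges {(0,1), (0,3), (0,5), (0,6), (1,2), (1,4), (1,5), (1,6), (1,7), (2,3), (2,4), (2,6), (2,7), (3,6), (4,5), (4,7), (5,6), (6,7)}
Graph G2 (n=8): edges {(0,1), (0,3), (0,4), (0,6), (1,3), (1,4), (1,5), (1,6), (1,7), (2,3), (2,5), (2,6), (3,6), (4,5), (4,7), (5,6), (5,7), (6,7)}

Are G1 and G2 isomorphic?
Yes, isomorphic

The graphs are isomorphic.
One valid mapping φ: V(G1) → V(G2): 0→3, 1→1, 2→5, 3→2, 4→4, 5→0, 6→6, 7→7

Verify φ preserves adjacency — for each edge of G1, its image is an edge of G2:
  (0,1) → (φ(0),φ(1)) = (1,3) ∈ E(G2) ✓
  (0,3) → (φ(0),φ(3)) = (2,3) ∈ E(G2) ✓
  (0,5) → (φ(0),φ(5)) = (0,3) ∈ E(G2) ✓
  (0,6) → (φ(0),φ(6)) = (3,6) ∈ E(G2) ✓
  (1,2) → (φ(1),φ(2)) = (1,5) ∈ E(G2) ✓
  (1,4) → (φ(1),φ(4)) = (1,4) ∈ E(G2) ✓
  (1,5) → (φ(1),φ(5)) = (0,1) ∈ E(G2) ✓
  (1,6) → (φ(1),φ(6)) = (1,6) ∈ E(G2) ✓
  (1,7) → (φ(1),φ(7)) = (1,7) ∈ E(G2) ✓
  (2,3) → (φ(2),φ(3)) = (2,5) ∈ E(G2) ✓
  (2,4) → (φ(2),φ(4)) = (4,5) ∈ E(G2) ✓
  (2,6) → (φ(2),φ(6)) = (5,6) ∈ E(G2) ✓
  (2,7) → (φ(2),φ(7)) = (5,7) ∈ E(G2) ✓
  (3,6) → (φ(3),φ(6)) = (2,6) ∈ E(G2) ✓
  (4,5) → (φ(4),φ(5)) = (0,4) ∈ E(G2) ✓
  (4,7) → (φ(4),φ(7)) = (4,7) ∈ E(G2) ✓
  (5,6) → (φ(5),φ(6)) = (0,6) ∈ E(G2) ✓
  (6,7) → (φ(6),φ(7)) = (6,7) ∈ E(G2) ✓
All 18 edges of G1 map to edges of G2, and |E(G1)| = |E(G2)| = 18, so φ is a bijection on edges as well as vertices. Hence G1 ≅ G2.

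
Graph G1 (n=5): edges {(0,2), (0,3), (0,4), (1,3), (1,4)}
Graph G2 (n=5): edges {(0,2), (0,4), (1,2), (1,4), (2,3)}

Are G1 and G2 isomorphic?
Yes, isomorphic

The graphs are isomorphic.
One valid mapping φ: V(G1) → V(G2): 0→2, 1→4, 2→3, 3→0, 4→1

Verify φ preserves adjacency — for each edge of G1, its image is an edge of G2:
  (0,2) → (φ(0),φ(2)) = (2,3) ∈ E(G2) ✓
  (0,3) → (φ(0),φ(3)) = (0,2) ∈ E(G2) ✓
  (0,4) → (φ(0),φ(4)) = (1,2) ∈ E(G2) ✓
  (1,3) → (φ(1),φ(3)) = (0,4) ∈ E(G2) ✓
  (1,4) → (φ(1),φ(4)) = (1,4) ∈ E(G2) ✓
All 5 edges of G1 map to edges of G2, and |E(G1)| = |E(G2)| = 5, so φ is a bijection on edges as well as vertices. Hence G1 ≅ G2.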